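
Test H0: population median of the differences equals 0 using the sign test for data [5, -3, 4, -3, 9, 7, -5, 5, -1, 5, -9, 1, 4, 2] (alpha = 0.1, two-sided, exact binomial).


Step 1: Discard zero differences. Original n = 14; n_eff = number of nonzero differences = 14.
Nonzero differences (with sign): +5, -3, +4, -3, +9, +7, -5, +5, -1, +5, -9, +1, +4, +2
Step 2: Count signs: positive = 9, negative = 5.
Step 3: Under H0: P(positive) = 0.5, so the number of positives S ~ Bin(14, 0.5).
Step 4: Two-sided exact p-value = sum of Bin(14,0.5) probabilities at or below the observed probability = 0.423950.
Step 5: alpha = 0.1. fail to reject H0.

n_eff = 14, pos = 9, neg = 5, p = 0.423950, fail to reject H0.


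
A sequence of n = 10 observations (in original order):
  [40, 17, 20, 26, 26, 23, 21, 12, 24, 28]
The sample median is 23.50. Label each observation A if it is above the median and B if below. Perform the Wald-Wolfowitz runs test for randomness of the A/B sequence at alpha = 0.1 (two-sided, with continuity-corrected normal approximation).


Step 1: Compute median = 23.50; label A = above, B = below.
Labels in order: ABBAABBBAA  (n_A = 5, n_B = 5)
Step 2: Count runs R = 5.
Step 3: Under H0 (random ordering), E[R] = 2*n_A*n_B/(n_A+n_B) + 1 = 2*5*5/10 + 1 = 6.0000.
        Var[R] = 2*n_A*n_B*(2*n_A*n_B - n_A - n_B) / ((n_A+n_B)^2 * (n_A+n_B-1)) = 2000/900 = 2.2222.
        SD[R] = 1.4907.
Step 4: Continuity-corrected z = (R + 0.5 - E[R]) / SD[R] = (5 + 0.5 - 6.0000) / 1.4907 = -0.3354.
Step 5: Two-sided p-value via normal approximation = 2*(1 - Phi(|z|)) = 0.737316.
Step 6: alpha = 0.1. fail to reject H0.

R = 5, z = -0.3354, p = 0.737316, fail to reject H0.


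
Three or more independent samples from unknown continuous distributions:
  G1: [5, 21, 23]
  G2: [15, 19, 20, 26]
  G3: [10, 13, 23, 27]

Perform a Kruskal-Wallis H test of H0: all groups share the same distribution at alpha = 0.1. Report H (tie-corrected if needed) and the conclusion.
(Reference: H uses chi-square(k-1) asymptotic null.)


Step 1: Combine all N = 11 observations and assign midranks.
sorted (value, group, rank): (5,G1,1), (10,G3,2), (13,G3,3), (15,G2,4), (19,G2,5), (20,G2,6), (21,G1,7), (23,G1,8.5), (23,G3,8.5), (26,G2,10), (27,G3,11)
Step 2: Sum ranks within each group.
R_1 = 16.5 (n_1 = 3)
R_2 = 25 (n_2 = 4)
R_3 = 24.5 (n_3 = 4)
Step 3: H = 12/(N(N+1)) * sum(R_i^2/n_i) - 3(N+1)
     = 12/(11*12) * (16.5^2/3 + 25^2/4 + 24.5^2/4) - 3*12
     = 0.090909 * 397.062 - 36
     = 0.096591.
Step 4: Ties present; correction factor C = 1 - 6/(11^3 - 11) = 0.995455. Corrected H = 0.096591 / 0.995455 = 0.097032.
Step 5: Under H0, H ~ chi^2(2); p-value = 0.952642.
Step 6: alpha = 0.1. fail to reject H0.

H = 0.0970, df = 2, p = 0.952642, fail to reject H0.


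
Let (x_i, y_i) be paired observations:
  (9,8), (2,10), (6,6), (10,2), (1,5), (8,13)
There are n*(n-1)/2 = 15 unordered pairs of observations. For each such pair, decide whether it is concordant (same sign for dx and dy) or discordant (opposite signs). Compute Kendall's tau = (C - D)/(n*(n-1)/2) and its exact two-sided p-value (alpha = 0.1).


Step 1: Enumerate the 15 unordered pairs (i,j) with i<j and classify each by sign(x_j-x_i) * sign(y_j-y_i).
  (1,2):dx=-7,dy=+2->D; (1,3):dx=-3,dy=-2->C; (1,4):dx=+1,dy=-6->D; (1,5):dx=-8,dy=-3->C
  (1,6):dx=-1,dy=+5->D; (2,3):dx=+4,dy=-4->D; (2,4):dx=+8,dy=-8->D; (2,5):dx=-1,dy=-5->C
  (2,6):dx=+6,dy=+3->C; (3,4):dx=+4,dy=-4->D; (3,5):dx=-5,dy=-1->C; (3,6):dx=+2,dy=+7->C
  (4,5):dx=-9,dy=+3->D; (4,6):dx=-2,dy=+11->D; (5,6):dx=+7,dy=+8->C
Step 2: C = 7, D = 8, total pairs = 15.
Step 3: tau = (C - D)/(n(n-1)/2) = (7 - 8)/15 = -0.066667.
Step 4: Exact two-sided p-value (enumerate n! = 720 permutations of y under H0): p = 1.000000.
Step 5: alpha = 0.1. fail to reject H0.

tau_b = -0.0667 (C=7, D=8), p = 1.000000, fail to reject H0.


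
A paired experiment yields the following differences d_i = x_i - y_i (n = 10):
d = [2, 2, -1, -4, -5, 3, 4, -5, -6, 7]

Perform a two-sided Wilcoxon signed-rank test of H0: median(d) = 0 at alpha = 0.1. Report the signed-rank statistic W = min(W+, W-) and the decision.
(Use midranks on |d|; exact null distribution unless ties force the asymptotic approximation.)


Step 1: Drop any zero differences (none here) and take |d_i|.
|d| = [2, 2, 1, 4, 5, 3, 4, 5, 6, 7]
Step 2: Midrank |d_i| (ties get averaged ranks).
ranks: |2|->2.5, |2|->2.5, |1|->1, |4|->5.5, |5|->7.5, |3|->4, |4|->5.5, |5|->7.5, |6|->9, |7|->10
Step 3: Attach original signs; sum ranks with positive sign and with negative sign.
W+ = 2.5 + 2.5 + 4 + 5.5 + 10 = 24.5
W- = 1 + 5.5 + 7.5 + 7.5 + 9 = 30.5
(Check: W+ + W- = 55 should equal n(n+1)/2 = 55.)
Step 4: Test statistic W = min(W+, W-) = 24.5.
Step 5: Ties in |d|, so use the tie-corrected normal approximation.
        E[W] = n(n+1)/4 = 10*11/4 = 27.5.
        Tie groups: |d|=2 (t=2), |d|=4 (t=2), |d|=5 (t=2); sum(t^3 - t) = 18.
        Var[W] = n(n+1)(2n+1)/24 - sum(t^3-t)/48 = 2310/24 - 18/48 = 95.875.
        z = (W - E[W]) / sqrt(Var[W]) = (24.5 - 27.5) / 9.7916 = -0.3064.
        Two-sided p = 2*Phi(z) = 0.759311.
Step 6: alpha = 0.1. fail to reject H0.

W+ = 24.5, W- = 30.5, W = min = 24.5, p = 0.759311, fail to reject H0.


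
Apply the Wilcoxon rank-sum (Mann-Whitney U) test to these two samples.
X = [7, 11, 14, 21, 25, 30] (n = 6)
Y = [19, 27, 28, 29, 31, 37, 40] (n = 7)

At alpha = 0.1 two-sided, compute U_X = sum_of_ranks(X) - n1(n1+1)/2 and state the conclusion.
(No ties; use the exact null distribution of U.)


Step 1: Combine and sort all 13 observations; assign midranks.
sorted (value, group): (7,X), (11,X), (14,X), (19,Y), (21,X), (25,X), (27,Y), (28,Y), (29,Y), (30,X), (31,Y), (37,Y), (40,Y)
ranks: 7->1, 11->2, 14->3, 19->4, 21->5, 25->6, 27->7, 28->8, 29->9, 30->10, 31->11, 37->12, 40->13
Step 2: Rank sum for X: R1 = 1 + 2 + 3 + 5 + 6 + 10 = 27.
Step 3: U_X = R1 - n1(n1+1)/2 = 27 - 6*7/2 = 27 - 21 = 6.
       U_Y = n1*n2 - U_X = 42 - 6 = 36.
Step 4: No ties, so the exact null distribution of U (based on enumerating the C(13,6) = 1716 equally likely rank assignments) gives the two-sided p-value.
Step 5: p-value = 0.034965; compare to alpha = 0.1. reject H0.

U_X = 6, p = 0.034965, reject H0 at alpha = 0.1.


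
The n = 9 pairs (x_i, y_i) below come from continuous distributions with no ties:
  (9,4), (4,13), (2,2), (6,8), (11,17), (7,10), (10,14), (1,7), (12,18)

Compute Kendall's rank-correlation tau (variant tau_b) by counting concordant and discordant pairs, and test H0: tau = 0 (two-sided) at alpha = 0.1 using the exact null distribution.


Step 1: Enumerate the 36 unordered pairs (i,j) with i<j and classify each by sign(x_j-x_i) * sign(y_j-y_i).
  (1,2):dx=-5,dy=+9->D; (1,3):dx=-7,dy=-2->C; (1,4):dx=-3,dy=+4->D; (1,5):dx=+2,dy=+13->C
  (1,6):dx=-2,dy=+6->D; (1,7):dx=+1,dy=+10->C; (1,8):dx=-8,dy=+3->D; (1,9):dx=+3,dy=+14->C
  (2,3):dx=-2,dy=-11->C; (2,4):dx=+2,dy=-5->D; (2,5):dx=+7,dy=+4->C; (2,6):dx=+3,dy=-3->D
  (2,7):dx=+6,dy=+1->C; (2,8):dx=-3,dy=-6->C; (2,9):dx=+8,dy=+5->C; (3,4):dx=+4,dy=+6->C
  (3,5):dx=+9,dy=+15->C; (3,6):dx=+5,dy=+8->C; (3,7):dx=+8,dy=+12->C; (3,8):dx=-1,dy=+5->D
  (3,9):dx=+10,dy=+16->C; (4,5):dx=+5,dy=+9->C; (4,6):dx=+1,dy=+2->C; (4,7):dx=+4,dy=+6->C
  (4,8):dx=-5,dy=-1->C; (4,9):dx=+6,dy=+10->C; (5,6):dx=-4,dy=-7->C; (5,7):dx=-1,dy=-3->C
  (5,8):dx=-10,dy=-10->C; (5,9):dx=+1,dy=+1->C; (6,7):dx=+3,dy=+4->C; (6,8):dx=-6,dy=-3->C
  (6,9):dx=+5,dy=+8->C; (7,8):dx=-9,dy=-7->C; (7,9):dx=+2,dy=+4->C; (8,9):dx=+11,dy=+11->C
Step 2: C = 29, D = 7, total pairs = 36.
Step 3: tau = (C - D)/(n(n-1)/2) = (29 - 7)/36 = 0.611111.
Step 4: Exact two-sided p-value (enumerate n! = 362880 permutations of y under H0): p = 0.024741.
Step 5: alpha = 0.1. reject H0.

tau_b = 0.6111 (C=29, D=7), p = 0.024741, reject H0.


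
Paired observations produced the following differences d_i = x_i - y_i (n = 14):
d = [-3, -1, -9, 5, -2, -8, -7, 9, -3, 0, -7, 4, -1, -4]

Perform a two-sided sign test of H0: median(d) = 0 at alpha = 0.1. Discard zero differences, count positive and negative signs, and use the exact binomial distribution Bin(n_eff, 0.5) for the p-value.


Step 1: Discard zero differences. Original n = 14; n_eff = number of nonzero differences = 13.
Nonzero differences (with sign): -3, -1, -9, +5, -2, -8, -7, +9, -3, -7, +4, -1, -4
Step 2: Count signs: positive = 3, negative = 10.
Step 3: Under H0: P(positive) = 0.5, so the number of positives S ~ Bin(13, 0.5).
Step 4: Two-sided exact p-value = sum of Bin(13,0.5) probabilities at or below the observed probability = 0.092285.
Step 5: alpha = 0.1. reject H0.

n_eff = 13, pos = 3, neg = 10, p = 0.092285, reject H0.


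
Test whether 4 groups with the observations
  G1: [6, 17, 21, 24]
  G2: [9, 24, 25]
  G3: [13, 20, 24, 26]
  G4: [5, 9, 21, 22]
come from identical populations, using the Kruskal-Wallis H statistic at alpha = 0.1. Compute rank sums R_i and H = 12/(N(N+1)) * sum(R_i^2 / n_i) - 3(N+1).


Step 1: Combine all N = 15 observations and assign midranks.
sorted (value, group, rank): (5,G4,1), (6,G1,2), (9,G2,3.5), (9,G4,3.5), (13,G3,5), (17,G1,6), (20,G3,7), (21,G1,8.5), (21,G4,8.5), (22,G4,10), (24,G1,12), (24,G2,12), (24,G3,12), (25,G2,14), (26,G3,15)
Step 2: Sum ranks within each group.
R_1 = 28.5 (n_1 = 4)
R_2 = 29.5 (n_2 = 3)
R_3 = 39 (n_3 = 4)
R_4 = 23 (n_4 = 4)
Step 3: H = 12/(N(N+1)) * sum(R_i^2/n_i) - 3(N+1)
     = 12/(15*16) * (28.5^2/4 + 29.5^2/3 + 39^2/4 + 23^2/4) - 3*16
     = 0.050000 * 1005.65 - 48
     = 2.282292.
Step 4: Ties present; correction factor C = 1 - 36/(15^3 - 15) = 0.989286. Corrected H = 2.282292 / 0.989286 = 2.307010.
Step 5: Under H0, H ~ chi^2(3); p-value = 0.511179.
Step 6: alpha = 0.1. fail to reject H0.

H = 2.3070, df = 3, p = 0.511179, fail to reject H0.


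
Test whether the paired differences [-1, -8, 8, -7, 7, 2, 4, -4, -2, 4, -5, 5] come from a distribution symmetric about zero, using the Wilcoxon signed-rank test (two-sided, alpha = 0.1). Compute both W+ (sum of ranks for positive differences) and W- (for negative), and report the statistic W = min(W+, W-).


Step 1: Drop any zero differences (none here) and take |d_i|.
|d| = [1, 8, 8, 7, 7, 2, 4, 4, 2, 4, 5, 5]
Step 2: Midrank |d_i| (ties get averaged ranks).
ranks: |1|->1, |8|->11.5, |8|->11.5, |7|->9.5, |7|->9.5, |2|->2.5, |4|->5, |4|->5, |2|->2.5, |4|->5, |5|->7.5, |5|->7.5
Step 3: Attach original signs; sum ranks with positive sign and with negative sign.
W+ = 11.5 + 9.5 + 2.5 + 5 + 5 + 7.5 = 41
W- = 1 + 11.5 + 9.5 + 5 + 2.5 + 7.5 = 37
(Check: W+ + W- = 78 should equal n(n+1)/2 = 78.)
Step 4: Test statistic W = min(W+, W-) = 37.
Step 5: Ties in |d|, so use the tie-corrected normal approximation.
        E[W] = n(n+1)/4 = 12*13/4 = 39.
        Tie groups: |d|=2 (t=2), |d|=4 (t=3), |d|=5 (t=2), |d|=7 (t=2), |d|=8 (t=2); sum(t^3 - t) = 48.
        Var[W] = n(n+1)(2n+1)/24 - sum(t^3-t)/48 = 3900/24 - 48/48 = 161.5.
        z = (W - E[W]) / sqrt(Var[W]) = (37 - 39) / 12.7083 = -0.1574.
        Two-sided p = 2*Phi(z) = 0.874947.
Step 6: alpha = 0.1. fail to reject H0.

W+ = 41, W- = 37, W = min = 37, p = 0.874947, fail to reject H0.


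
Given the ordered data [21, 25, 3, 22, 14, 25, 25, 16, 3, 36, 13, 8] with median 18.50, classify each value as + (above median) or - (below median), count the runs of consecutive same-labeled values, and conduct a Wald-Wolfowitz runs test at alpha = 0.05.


Step 1: Compute median = 18.50; label A = above, B = below.
Labels in order: AABABAABBABB  (n_A = 6, n_B = 6)
Step 2: Count runs R = 8.
Step 3: Under H0 (random ordering), E[R] = 2*n_A*n_B/(n_A+n_B) + 1 = 2*6*6/12 + 1 = 7.0000.
        Var[R] = 2*n_A*n_B*(2*n_A*n_B - n_A - n_B) / ((n_A+n_B)^2 * (n_A+n_B-1)) = 4320/1584 = 2.7273.
        SD[R] = 1.6514.
Step 4: Continuity-corrected z = (R - 0.5 - E[R]) / SD[R] = (8 - 0.5 - 7.0000) / 1.6514 = 0.3028.
Step 5: Two-sided p-value via normal approximation = 2*(1 - Phi(|z|)) = 0.762069.
Step 6: alpha = 0.05. fail to reject H0.

R = 8, z = 0.3028, p = 0.762069, fail to reject H0.


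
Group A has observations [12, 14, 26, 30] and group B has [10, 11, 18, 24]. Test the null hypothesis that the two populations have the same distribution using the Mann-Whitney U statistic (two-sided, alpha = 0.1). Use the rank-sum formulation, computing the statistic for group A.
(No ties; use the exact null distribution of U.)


Step 1: Combine and sort all 8 observations; assign midranks.
sorted (value, group): (10,Y), (11,Y), (12,X), (14,X), (18,Y), (24,Y), (26,X), (30,X)
ranks: 10->1, 11->2, 12->3, 14->4, 18->5, 24->6, 26->7, 30->8
Step 2: Rank sum for X: R1 = 3 + 4 + 7 + 8 = 22.
Step 3: U_X = R1 - n1(n1+1)/2 = 22 - 4*5/2 = 22 - 10 = 12.
       U_Y = n1*n2 - U_X = 16 - 12 = 4.
Step 4: No ties, so the exact null distribution of U (based on enumerating the C(8,4) = 70 equally likely rank assignments) gives the two-sided p-value.
Step 5: p-value = 0.342857; compare to alpha = 0.1. fail to reject H0.

U_X = 12, p = 0.342857, fail to reject H0 at alpha = 0.1.


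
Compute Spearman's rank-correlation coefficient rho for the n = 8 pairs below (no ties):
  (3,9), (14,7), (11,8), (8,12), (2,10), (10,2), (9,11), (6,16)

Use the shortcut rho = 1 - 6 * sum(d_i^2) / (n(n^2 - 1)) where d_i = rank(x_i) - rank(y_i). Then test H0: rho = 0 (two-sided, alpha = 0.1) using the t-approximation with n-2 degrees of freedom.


Step 1: Rank x and y separately (midranks; no ties here).
rank(x): 3->2, 14->8, 11->7, 8->4, 2->1, 10->6, 9->5, 6->3
rank(y): 9->4, 7->2, 8->3, 12->7, 10->5, 2->1, 11->6, 16->8
Step 2: d_i = R_x(i) - R_y(i); compute d_i^2.
  (2-4)^2=4, (8-2)^2=36, (7-3)^2=16, (4-7)^2=9, (1-5)^2=16, (6-1)^2=25, (5-6)^2=1, (3-8)^2=25
sum(d^2) = 132.
Step 3: rho = 1 - 6*132 / (8*(8^2 - 1)) = 1 - 792/504 = -0.571429.
Step 4: Under H0, t = rho * sqrt((n-2)/(1-rho^2)) = -1.7056 ~ t(6).
Step 5: Two-sided p-value from the t-distribution with 6 df = 0.138960.
Step 6: alpha = 0.1. fail to reject H0.

rho = -0.5714, p = 0.138960, fail to reject H0 at alpha = 0.1.


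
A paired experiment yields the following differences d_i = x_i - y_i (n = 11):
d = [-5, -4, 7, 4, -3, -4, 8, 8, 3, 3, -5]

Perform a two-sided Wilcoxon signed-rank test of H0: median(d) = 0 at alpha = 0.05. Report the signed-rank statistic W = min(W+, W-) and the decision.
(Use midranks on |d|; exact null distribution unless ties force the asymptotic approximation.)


Step 1: Drop any zero differences (none here) and take |d_i|.
|d| = [5, 4, 7, 4, 3, 4, 8, 8, 3, 3, 5]
Step 2: Midrank |d_i| (ties get averaged ranks).
ranks: |5|->7.5, |4|->5, |7|->9, |4|->5, |3|->2, |4|->5, |8|->10.5, |8|->10.5, |3|->2, |3|->2, |5|->7.5
Step 3: Attach original signs; sum ranks with positive sign and with negative sign.
W+ = 9 + 5 + 10.5 + 10.5 + 2 + 2 = 39
W- = 7.5 + 5 + 2 + 5 + 7.5 = 27
(Check: W+ + W- = 66 should equal n(n+1)/2 = 66.)
Step 4: Test statistic W = min(W+, W-) = 27.
Step 5: Ties in |d|, so use the tie-corrected normal approximation.
        E[W] = n(n+1)/4 = 11*12/4 = 33.
        Tie groups: |d|=3 (t=3), |d|=4 (t=3), |d|=5 (t=2), |d|=8 (t=2); sum(t^3 - t) = 60.
        Var[W] = n(n+1)(2n+1)/24 - sum(t^3-t)/48 = 3036/24 - 60/48 = 125.25.
        z = (W - E[W]) / sqrt(Var[W]) = (27 - 33) / 11.1915 = -0.5361.
        Two-sided p = 2*Phi(z) = 0.591875.
Step 6: alpha = 0.05. fail to reject H0.

W+ = 39, W- = 27, W = min = 27, p = 0.591875, fail to reject H0.


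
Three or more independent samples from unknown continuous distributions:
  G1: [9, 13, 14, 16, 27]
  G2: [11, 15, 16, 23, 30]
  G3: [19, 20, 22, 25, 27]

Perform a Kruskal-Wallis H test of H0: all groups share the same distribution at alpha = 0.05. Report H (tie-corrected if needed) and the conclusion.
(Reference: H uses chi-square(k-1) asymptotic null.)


Step 1: Combine all N = 15 observations and assign midranks.
sorted (value, group, rank): (9,G1,1), (11,G2,2), (13,G1,3), (14,G1,4), (15,G2,5), (16,G1,6.5), (16,G2,6.5), (19,G3,8), (20,G3,9), (22,G3,10), (23,G2,11), (25,G3,12), (27,G1,13.5), (27,G3,13.5), (30,G2,15)
Step 2: Sum ranks within each group.
R_1 = 28 (n_1 = 5)
R_2 = 39.5 (n_2 = 5)
R_3 = 52.5 (n_3 = 5)
Step 3: H = 12/(N(N+1)) * sum(R_i^2/n_i) - 3(N+1)
     = 12/(15*16) * (28^2/5 + 39.5^2/5 + 52.5^2/5) - 3*16
     = 0.050000 * 1020.1 - 48
     = 3.005000.
Step 4: Ties present; correction factor C = 1 - 12/(15^3 - 15) = 0.996429. Corrected H = 3.005000 / 0.996429 = 3.015771.
Step 5: Under H0, H ~ chi^2(2); p-value = 0.221378.
Step 6: alpha = 0.05. fail to reject H0.

H = 3.0158, df = 2, p = 0.221378, fail to reject H0.


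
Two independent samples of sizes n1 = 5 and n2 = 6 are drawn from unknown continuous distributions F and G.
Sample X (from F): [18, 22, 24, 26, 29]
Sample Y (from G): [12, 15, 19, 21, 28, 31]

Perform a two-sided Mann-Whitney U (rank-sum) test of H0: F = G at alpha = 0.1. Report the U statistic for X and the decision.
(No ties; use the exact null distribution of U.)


Step 1: Combine and sort all 11 observations; assign midranks.
sorted (value, group): (12,Y), (15,Y), (18,X), (19,Y), (21,Y), (22,X), (24,X), (26,X), (28,Y), (29,X), (31,Y)
ranks: 12->1, 15->2, 18->3, 19->4, 21->5, 22->6, 24->7, 26->8, 28->9, 29->10, 31->11
Step 2: Rank sum for X: R1 = 3 + 6 + 7 + 8 + 10 = 34.
Step 3: U_X = R1 - n1(n1+1)/2 = 34 - 5*6/2 = 34 - 15 = 19.
       U_Y = n1*n2 - U_X = 30 - 19 = 11.
Step 4: No ties, so the exact null distribution of U (based on enumerating the C(11,5) = 462 equally likely rank assignments) gives the two-sided p-value.
Step 5: p-value = 0.536797; compare to alpha = 0.1. fail to reject H0.

U_X = 19, p = 0.536797, fail to reject H0 at alpha = 0.1.


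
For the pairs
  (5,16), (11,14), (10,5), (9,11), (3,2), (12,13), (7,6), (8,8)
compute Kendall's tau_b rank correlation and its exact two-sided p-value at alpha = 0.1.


Step 1: Enumerate the 28 unordered pairs (i,j) with i<j and classify each by sign(x_j-x_i) * sign(y_j-y_i).
  (1,2):dx=+6,dy=-2->D; (1,3):dx=+5,dy=-11->D; (1,4):dx=+4,dy=-5->D; (1,5):dx=-2,dy=-14->C
  (1,6):dx=+7,dy=-3->D; (1,7):dx=+2,dy=-10->D; (1,8):dx=+3,dy=-8->D; (2,3):dx=-1,dy=-9->C
  (2,4):dx=-2,dy=-3->C; (2,5):dx=-8,dy=-12->C; (2,6):dx=+1,dy=-1->D; (2,7):dx=-4,dy=-8->C
  (2,8):dx=-3,dy=-6->C; (3,4):dx=-1,dy=+6->D; (3,5):dx=-7,dy=-3->C; (3,6):dx=+2,dy=+8->C
  (3,7):dx=-3,dy=+1->D; (3,8):dx=-2,dy=+3->D; (4,5):dx=-6,dy=-9->C; (4,6):dx=+3,dy=+2->C
  (4,7):dx=-2,dy=-5->C; (4,8):dx=-1,dy=-3->C; (5,6):dx=+9,dy=+11->C; (5,7):dx=+4,dy=+4->C
  (5,8):dx=+5,dy=+6->C; (6,7):dx=-5,dy=-7->C; (6,8):dx=-4,dy=-5->C; (7,8):dx=+1,dy=+2->C
Step 2: C = 18, D = 10, total pairs = 28.
Step 3: tau = (C - D)/(n(n-1)/2) = (18 - 10)/28 = 0.285714.
Step 4: Exact two-sided p-value (enumerate n! = 40320 permutations of y under H0): p = 0.398760.
Step 5: alpha = 0.1. fail to reject H0.

tau_b = 0.2857 (C=18, D=10), p = 0.398760, fail to reject H0.


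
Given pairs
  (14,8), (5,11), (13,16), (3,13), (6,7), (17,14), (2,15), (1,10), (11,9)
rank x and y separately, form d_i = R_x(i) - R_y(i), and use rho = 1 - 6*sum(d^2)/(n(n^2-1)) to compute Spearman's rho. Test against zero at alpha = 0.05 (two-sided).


Step 1: Rank x and y separately (midranks; no ties here).
rank(x): 14->8, 5->4, 13->7, 3->3, 6->5, 17->9, 2->2, 1->1, 11->6
rank(y): 8->2, 11->5, 16->9, 13->6, 7->1, 14->7, 15->8, 10->4, 9->3
Step 2: d_i = R_x(i) - R_y(i); compute d_i^2.
  (8-2)^2=36, (4-5)^2=1, (7-9)^2=4, (3-6)^2=9, (5-1)^2=16, (9-7)^2=4, (2-8)^2=36, (1-4)^2=9, (6-3)^2=9
sum(d^2) = 124.
Step 3: rho = 1 - 6*124 / (9*(9^2 - 1)) = 1 - 744/720 = -0.033333.
Step 4: Under H0, t = rho * sqrt((n-2)/(1-rho^2)) = -0.0882 ~ t(7).
Step 5: Two-sided p-value from the t-distribution with 7 df = 0.932157.
Step 6: alpha = 0.05. fail to reject H0.

rho = -0.0333, p = 0.932157, fail to reject H0 at alpha = 0.05.


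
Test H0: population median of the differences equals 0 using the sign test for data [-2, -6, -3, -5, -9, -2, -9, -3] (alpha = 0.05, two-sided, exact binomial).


Step 1: Discard zero differences. Original n = 8; n_eff = number of nonzero differences = 8.
Nonzero differences (with sign): -2, -6, -3, -5, -9, -2, -9, -3
Step 2: Count signs: positive = 0, negative = 8.
Step 3: Under H0: P(positive) = 0.5, so the number of positives S ~ Bin(8, 0.5).
Step 4: Two-sided exact p-value = sum of Bin(8,0.5) probabilities at or below the observed probability = 0.007812.
Step 5: alpha = 0.05. reject H0.

n_eff = 8, pos = 0, neg = 8, p = 0.007812, reject H0.


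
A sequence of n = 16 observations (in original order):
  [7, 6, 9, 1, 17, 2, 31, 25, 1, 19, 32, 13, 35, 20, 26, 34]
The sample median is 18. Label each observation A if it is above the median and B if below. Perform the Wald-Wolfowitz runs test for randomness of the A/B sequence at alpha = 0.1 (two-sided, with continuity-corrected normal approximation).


Step 1: Compute median = 18; label A = above, B = below.
Labels in order: BBBBBBAABAABAAAA  (n_A = 8, n_B = 8)
Step 2: Count runs R = 6.
Step 3: Under H0 (random ordering), E[R] = 2*n_A*n_B/(n_A+n_B) + 1 = 2*8*8/16 + 1 = 9.0000.
        Var[R] = 2*n_A*n_B*(2*n_A*n_B - n_A - n_B) / ((n_A+n_B)^2 * (n_A+n_B-1)) = 14336/3840 = 3.7333.
        SD[R] = 1.9322.
Step 4: Continuity-corrected z = (R + 0.5 - E[R]) / SD[R] = (6 + 0.5 - 9.0000) / 1.9322 = -1.2939.
Step 5: Two-sided p-value via normal approximation = 2*(1 - Phi(|z|)) = 0.195709.
Step 6: alpha = 0.1. fail to reject H0.

R = 6, z = -1.2939, p = 0.195709, fail to reject H0.


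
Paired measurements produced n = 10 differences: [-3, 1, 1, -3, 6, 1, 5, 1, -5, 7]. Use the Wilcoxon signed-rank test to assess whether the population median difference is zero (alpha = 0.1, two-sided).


Step 1: Drop any zero differences (none here) and take |d_i|.
|d| = [3, 1, 1, 3, 6, 1, 5, 1, 5, 7]
Step 2: Midrank |d_i| (ties get averaged ranks).
ranks: |3|->5.5, |1|->2.5, |1|->2.5, |3|->5.5, |6|->9, |1|->2.5, |5|->7.5, |1|->2.5, |5|->7.5, |7|->10
Step 3: Attach original signs; sum ranks with positive sign and with negative sign.
W+ = 2.5 + 2.5 + 9 + 2.5 + 7.5 + 2.5 + 10 = 36.5
W- = 5.5 + 5.5 + 7.5 = 18.5
(Check: W+ + W- = 55 should equal n(n+1)/2 = 55.)
Step 4: Test statistic W = min(W+, W-) = 18.5.
Step 5: Ties in |d|, so use the tie-corrected normal approximation.
        E[W] = n(n+1)/4 = 10*11/4 = 27.5.
        Tie groups: |d|=1 (t=4), |d|=3 (t=2), |d|=5 (t=2); sum(t^3 - t) = 72.
        Var[W] = n(n+1)(2n+1)/24 - sum(t^3-t)/48 = 2310/24 - 72/48 = 94.75.
        z = (W - E[W]) / sqrt(Var[W]) = (18.5 - 27.5) / 9.7340 = -0.9246.
        Two-sided p = 2*Phi(z) = 0.355175.
Step 6: alpha = 0.1. fail to reject H0.

W+ = 36.5, W- = 18.5, W = min = 18.5, p = 0.355175, fail to reject H0.


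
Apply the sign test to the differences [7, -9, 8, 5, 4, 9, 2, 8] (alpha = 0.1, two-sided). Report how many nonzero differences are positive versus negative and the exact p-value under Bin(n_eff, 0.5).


Step 1: Discard zero differences. Original n = 8; n_eff = number of nonzero differences = 8.
Nonzero differences (with sign): +7, -9, +8, +5, +4, +9, +2, +8
Step 2: Count signs: positive = 7, negative = 1.
Step 3: Under H0: P(positive) = 0.5, so the number of positives S ~ Bin(8, 0.5).
Step 4: Two-sided exact p-value = sum of Bin(8,0.5) probabilities at or below the observed probability = 0.070312.
Step 5: alpha = 0.1. reject H0.

n_eff = 8, pos = 7, neg = 1, p = 0.070312, reject H0.


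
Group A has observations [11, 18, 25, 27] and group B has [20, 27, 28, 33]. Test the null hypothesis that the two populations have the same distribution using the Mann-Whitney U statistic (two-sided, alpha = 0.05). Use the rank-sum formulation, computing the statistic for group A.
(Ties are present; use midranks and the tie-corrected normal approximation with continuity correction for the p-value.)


Step 1: Combine and sort all 8 observations; assign midranks.
sorted (value, group): (11,X), (18,X), (20,Y), (25,X), (27,X), (27,Y), (28,Y), (33,Y)
ranks: 11->1, 18->2, 20->3, 25->4, 27->5.5, 27->5.5, 28->7, 33->8
Step 2: Rank sum for X: R1 = 1 + 2 + 4 + 5.5 = 12.5.
Step 3: U_X = R1 - n1(n1+1)/2 = 12.5 - 4*5/2 = 12.5 - 10 = 2.5.
       U_Y = n1*n2 - U_X = 16 - 2.5 = 13.5.
Step 4: Ties are present, so use the tie-corrected normal approximation (with continuity correction) for the p-value.
Step 5: p-value = 0.146489; compare to alpha = 0.05. fail to reject H0.

U_X = 2.5, p = 0.146489, fail to reject H0 at alpha = 0.05.


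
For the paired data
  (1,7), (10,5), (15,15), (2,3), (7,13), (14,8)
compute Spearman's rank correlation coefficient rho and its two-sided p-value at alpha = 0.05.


Step 1: Rank x and y separately (midranks; no ties here).
rank(x): 1->1, 10->4, 15->6, 2->2, 7->3, 14->5
rank(y): 7->3, 5->2, 15->6, 3->1, 13->5, 8->4
Step 2: d_i = R_x(i) - R_y(i); compute d_i^2.
  (1-3)^2=4, (4-2)^2=4, (6-6)^2=0, (2-1)^2=1, (3-5)^2=4, (5-4)^2=1
sum(d^2) = 14.
Step 3: rho = 1 - 6*14 / (6*(6^2 - 1)) = 1 - 84/210 = 0.600000.
Step 4: Under H0, t = rho * sqrt((n-2)/(1-rho^2)) = 1.5000 ~ t(4).
Step 5: Two-sided p-value from the t-distribution with 4 df = 0.208000.
Step 6: alpha = 0.05. fail to reject H0.

rho = 0.6000, p = 0.208000, fail to reject H0 at alpha = 0.05.


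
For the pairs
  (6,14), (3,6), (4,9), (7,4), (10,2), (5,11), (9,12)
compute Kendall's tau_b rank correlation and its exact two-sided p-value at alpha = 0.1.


Step 1: Enumerate the 21 unordered pairs (i,j) with i<j and classify each by sign(x_j-x_i) * sign(y_j-y_i).
  (1,2):dx=-3,dy=-8->C; (1,3):dx=-2,dy=-5->C; (1,4):dx=+1,dy=-10->D; (1,5):dx=+4,dy=-12->D
  (1,6):dx=-1,dy=-3->C; (1,7):dx=+3,dy=-2->D; (2,3):dx=+1,dy=+3->C; (2,4):dx=+4,dy=-2->D
  (2,5):dx=+7,dy=-4->D; (2,6):dx=+2,dy=+5->C; (2,7):dx=+6,dy=+6->C; (3,4):dx=+3,dy=-5->D
  (3,5):dx=+6,dy=-7->D; (3,6):dx=+1,dy=+2->C; (3,7):dx=+5,dy=+3->C; (4,5):dx=+3,dy=-2->D
  (4,6):dx=-2,dy=+7->D; (4,7):dx=+2,dy=+8->C; (5,6):dx=-5,dy=+9->D; (5,7):dx=-1,dy=+10->D
  (6,7):dx=+4,dy=+1->C
Step 2: C = 10, D = 11, total pairs = 21.
Step 3: tau = (C - D)/(n(n-1)/2) = (10 - 11)/21 = -0.047619.
Step 4: Exact two-sided p-value (enumerate n! = 5040 permutations of y under H0): p = 1.000000.
Step 5: alpha = 0.1. fail to reject H0.

tau_b = -0.0476 (C=10, D=11), p = 1.000000, fail to reject H0.


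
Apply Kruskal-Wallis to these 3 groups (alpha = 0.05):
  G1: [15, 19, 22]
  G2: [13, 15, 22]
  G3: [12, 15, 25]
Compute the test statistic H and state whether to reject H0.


Step 1: Combine all N = 9 observations and assign midranks.
sorted (value, group, rank): (12,G3,1), (13,G2,2), (15,G1,4), (15,G2,4), (15,G3,4), (19,G1,6), (22,G1,7.5), (22,G2,7.5), (25,G3,9)
Step 2: Sum ranks within each group.
R_1 = 17.5 (n_1 = 3)
R_2 = 13.5 (n_2 = 3)
R_3 = 14 (n_3 = 3)
Step 3: H = 12/(N(N+1)) * sum(R_i^2/n_i) - 3(N+1)
     = 12/(9*10) * (17.5^2/3 + 13.5^2/3 + 14^2/3) - 3*10
     = 0.133333 * 228.167 - 30
     = 0.422222.
Step 4: Ties present; correction factor C = 1 - 30/(9^3 - 9) = 0.958333. Corrected H = 0.422222 / 0.958333 = 0.440580.
Step 5: Under H0, H ~ chi^2(2); p-value = 0.802286.
Step 6: alpha = 0.05. fail to reject H0.

H = 0.4406, df = 2, p = 0.802286, fail to reject H0.


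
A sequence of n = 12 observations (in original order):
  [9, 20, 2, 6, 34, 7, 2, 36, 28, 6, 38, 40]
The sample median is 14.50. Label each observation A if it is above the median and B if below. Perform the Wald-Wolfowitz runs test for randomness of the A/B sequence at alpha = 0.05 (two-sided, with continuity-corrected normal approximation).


Step 1: Compute median = 14.50; label A = above, B = below.
Labels in order: BABBABBAABAA  (n_A = 6, n_B = 6)
Step 2: Count runs R = 8.
Step 3: Under H0 (random ordering), E[R] = 2*n_A*n_B/(n_A+n_B) + 1 = 2*6*6/12 + 1 = 7.0000.
        Var[R] = 2*n_A*n_B*(2*n_A*n_B - n_A - n_B) / ((n_A+n_B)^2 * (n_A+n_B-1)) = 4320/1584 = 2.7273.
        SD[R] = 1.6514.
Step 4: Continuity-corrected z = (R - 0.5 - E[R]) / SD[R] = (8 - 0.5 - 7.0000) / 1.6514 = 0.3028.
Step 5: Two-sided p-value via normal approximation = 2*(1 - Phi(|z|)) = 0.762069.
Step 6: alpha = 0.05. fail to reject H0.

R = 8, z = 0.3028, p = 0.762069, fail to reject H0.


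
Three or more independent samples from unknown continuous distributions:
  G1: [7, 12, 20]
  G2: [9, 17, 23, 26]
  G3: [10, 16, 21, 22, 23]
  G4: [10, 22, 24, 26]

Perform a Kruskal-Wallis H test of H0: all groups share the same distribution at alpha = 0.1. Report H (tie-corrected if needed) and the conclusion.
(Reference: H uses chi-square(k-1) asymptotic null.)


Step 1: Combine all N = 16 observations and assign midranks.
sorted (value, group, rank): (7,G1,1), (9,G2,2), (10,G3,3.5), (10,G4,3.5), (12,G1,5), (16,G3,6), (17,G2,7), (20,G1,8), (21,G3,9), (22,G3,10.5), (22,G4,10.5), (23,G2,12.5), (23,G3,12.5), (24,G4,14), (26,G2,15.5), (26,G4,15.5)
Step 2: Sum ranks within each group.
R_1 = 14 (n_1 = 3)
R_2 = 37 (n_2 = 4)
R_3 = 41.5 (n_3 = 5)
R_4 = 43.5 (n_4 = 4)
Step 3: H = 12/(N(N+1)) * sum(R_i^2/n_i) - 3(N+1)
     = 12/(16*17) * (14^2/3 + 37^2/4 + 41.5^2/5 + 43.5^2/4) - 3*17
     = 0.044118 * 1225.1 - 51
     = 3.048346.
Step 4: Ties present; correction factor C = 1 - 24/(16^3 - 16) = 0.994118. Corrected H = 3.048346 / 0.994118 = 3.066383.
Step 5: Under H0, H ~ chi^2(3); p-value = 0.381503.
Step 6: alpha = 0.1. fail to reject H0.

H = 3.0664, df = 3, p = 0.381503, fail to reject H0.


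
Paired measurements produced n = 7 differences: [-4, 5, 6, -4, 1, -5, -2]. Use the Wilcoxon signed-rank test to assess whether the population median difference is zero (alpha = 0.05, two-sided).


Step 1: Drop any zero differences (none here) and take |d_i|.
|d| = [4, 5, 6, 4, 1, 5, 2]
Step 2: Midrank |d_i| (ties get averaged ranks).
ranks: |4|->3.5, |5|->5.5, |6|->7, |4|->3.5, |1|->1, |5|->5.5, |2|->2
Step 3: Attach original signs; sum ranks with positive sign and with negative sign.
W+ = 5.5 + 7 + 1 = 13.5
W- = 3.5 + 3.5 + 5.5 + 2 = 14.5
(Check: W+ + W- = 28 should equal n(n+1)/2 = 28.)
Step 4: Test statistic W = min(W+, W-) = 13.5.
Step 5: Ties in |d|, so use the tie-corrected normal approximation.
        E[W] = n(n+1)/4 = 7*8/4 = 14.
        Tie groups: |d|=4 (t=2), |d|=5 (t=2); sum(t^3 - t) = 12.
        Var[W] = n(n+1)(2n+1)/24 - sum(t^3-t)/48 = 840/24 - 12/48 = 34.75.
        z = (W - E[W]) / sqrt(Var[W]) = (13.5 - 14) / 5.8949 = -0.0848.
        Two-sided p = 2*Phi(z) = 0.932405.
Step 6: alpha = 0.05. fail to reject H0.

W+ = 13.5, W- = 14.5, W = min = 13.5, p = 0.932405, fail to reject H0.


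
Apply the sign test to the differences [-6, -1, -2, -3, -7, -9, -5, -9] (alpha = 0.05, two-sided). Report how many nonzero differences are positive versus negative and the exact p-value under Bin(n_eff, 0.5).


Step 1: Discard zero differences. Original n = 8; n_eff = number of nonzero differences = 8.
Nonzero differences (with sign): -6, -1, -2, -3, -7, -9, -5, -9
Step 2: Count signs: positive = 0, negative = 8.
Step 3: Under H0: P(positive) = 0.5, so the number of positives S ~ Bin(8, 0.5).
Step 4: Two-sided exact p-value = sum of Bin(8,0.5) probabilities at or below the observed probability = 0.007812.
Step 5: alpha = 0.05. reject H0.

n_eff = 8, pos = 0, neg = 8, p = 0.007812, reject H0.


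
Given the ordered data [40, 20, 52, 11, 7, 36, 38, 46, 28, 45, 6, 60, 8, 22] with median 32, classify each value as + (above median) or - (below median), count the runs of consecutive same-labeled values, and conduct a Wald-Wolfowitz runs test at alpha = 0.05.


Step 1: Compute median = 32; label A = above, B = below.
Labels in order: ABABBAAABABABB  (n_A = 7, n_B = 7)
Step 2: Count runs R = 10.
Step 3: Under H0 (random ordering), E[R] = 2*n_A*n_B/(n_A+n_B) + 1 = 2*7*7/14 + 1 = 8.0000.
        Var[R] = 2*n_A*n_B*(2*n_A*n_B - n_A - n_B) / ((n_A+n_B)^2 * (n_A+n_B-1)) = 8232/2548 = 3.2308.
        SD[R] = 1.7974.
Step 4: Continuity-corrected z = (R - 0.5 - E[R]) / SD[R] = (10 - 0.5 - 8.0000) / 1.7974 = 0.8345.
Step 5: Two-sided p-value via normal approximation = 2*(1 - Phi(|z|)) = 0.403986.
Step 6: alpha = 0.05. fail to reject H0.

R = 10, z = 0.8345, p = 0.403986, fail to reject H0.


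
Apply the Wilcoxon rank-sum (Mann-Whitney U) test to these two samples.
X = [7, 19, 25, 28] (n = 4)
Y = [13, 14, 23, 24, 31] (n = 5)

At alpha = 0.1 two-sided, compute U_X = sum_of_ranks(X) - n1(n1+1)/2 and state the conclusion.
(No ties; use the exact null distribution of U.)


Step 1: Combine and sort all 9 observations; assign midranks.
sorted (value, group): (7,X), (13,Y), (14,Y), (19,X), (23,Y), (24,Y), (25,X), (28,X), (31,Y)
ranks: 7->1, 13->2, 14->3, 19->4, 23->5, 24->6, 25->7, 28->8, 31->9
Step 2: Rank sum for X: R1 = 1 + 4 + 7 + 8 = 20.
Step 3: U_X = R1 - n1(n1+1)/2 = 20 - 4*5/2 = 20 - 10 = 10.
       U_Y = n1*n2 - U_X = 20 - 10 = 10.
Step 4: No ties, so the exact null distribution of U (based on enumerating the C(9,4) = 126 equally likely rank assignments) gives the two-sided p-value.
Step 5: p-value = 1.000000; compare to alpha = 0.1. fail to reject H0.

U_X = 10, p = 1.000000, fail to reject H0 at alpha = 0.1.


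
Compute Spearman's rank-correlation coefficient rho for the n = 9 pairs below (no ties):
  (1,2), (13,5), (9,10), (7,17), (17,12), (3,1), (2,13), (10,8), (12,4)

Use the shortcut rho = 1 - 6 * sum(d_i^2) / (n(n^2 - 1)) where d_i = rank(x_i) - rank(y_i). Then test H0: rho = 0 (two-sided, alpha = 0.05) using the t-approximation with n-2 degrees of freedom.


Step 1: Rank x and y separately (midranks; no ties here).
rank(x): 1->1, 13->8, 9->5, 7->4, 17->9, 3->3, 2->2, 10->6, 12->7
rank(y): 2->2, 5->4, 10->6, 17->9, 12->7, 1->1, 13->8, 8->5, 4->3
Step 2: d_i = R_x(i) - R_y(i); compute d_i^2.
  (1-2)^2=1, (8-4)^2=16, (5-6)^2=1, (4-9)^2=25, (9-7)^2=4, (3-1)^2=4, (2-8)^2=36, (6-5)^2=1, (7-3)^2=16
sum(d^2) = 104.
Step 3: rho = 1 - 6*104 / (9*(9^2 - 1)) = 1 - 624/720 = 0.133333.
Step 4: Under H0, t = rho * sqrt((n-2)/(1-rho^2)) = 0.3559 ~ t(7).
Step 5: Two-sided p-value from the t-distribution with 7 df = 0.732368.
Step 6: alpha = 0.05. fail to reject H0.

rho = 0.1333, p = 0.732368, fail to reject H0 at alpha = 0.05.


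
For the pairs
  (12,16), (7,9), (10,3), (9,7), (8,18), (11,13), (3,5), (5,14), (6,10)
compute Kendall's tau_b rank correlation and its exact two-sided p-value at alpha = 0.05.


Step 1: Enumerate the 36 unordered pairs (i,j) with i<j and classify each by sign(x_j-x_i) * sign(y_j-y_i).
  (1,2):dx=-5,dy=-7->C; (1,3):dx=-2,dy=-13->C; (1,4):dx=-3,dy=-9->C; (1,5):dx=-4,dy=+2->D
  (1,6):dx=-1,dy=-3->C; (1,7):dx=-9,dy=-11->C; (1,8):dx=-7,dy=-2->C; (1,9):dx=-6,dy=-6->C
  (2,3):dx=+3,dy=-6->D; (2,4):dx=+2,dy=-2->D; (2,5):dx=+1,dy=+9->C; (2,6):dx=+4,dy=+4->C
  (2,7):dx=-4,dy=-4->C; (2,8):dx=-2,dy=+5->D; (2,9):dx=-1,dy=+1->D; (3,4):dx=-1,dy=+4->D
  (3,5):dx=-2,dy=+15->D; (3,6):dx=+1,dy=+10->C; (3,7):dx=-7,dy=+2->D; (3,8):dx=-5,dy=+11->D
  (3,9):dx=-4,dy=+7->D; (4,5):dx=-1,dy=+11->D; (4,6):dx=+2,dy=+6->C; (4,7):dx=-6,dy=-2->C
  (4,8):dx=-4,dy=+7->D; (4,9):dx=-3,dy=+3->D; (5,6):dx=+3,dy=-5->D; (5,7):dx=-5,dy=-13->C
  (5,8):dx=-3,dy=-4->C; (5,9):dx=-2,dy=-8->C; (6,7):dx=-8,dy=-8->C; (6,8):dx=-6,dy=+1->D
  (6,9):dx=-5,dy=-3->C; (7,8):dx=+2,dy=+9->C; (7,9):dx=+3,dy=+5->C; (8,9):dx=+1,dy=-4->D
Step 2: C = 20, D = 16, total pairs = 36.
Step 3: tau = (C - D)/(n(n-1)/2) = (20 - 16)/36 = 0.111111.
Step 4: Exact two-sided p-value (enumerate n! = 362880 permutations of y under H0): p = 0.761414.
Step 5: alpha = 0.05. fail to reject H0.

tau_b = 0.1111 (C=20, D=16), p = 0.761414, fail to reject H0.


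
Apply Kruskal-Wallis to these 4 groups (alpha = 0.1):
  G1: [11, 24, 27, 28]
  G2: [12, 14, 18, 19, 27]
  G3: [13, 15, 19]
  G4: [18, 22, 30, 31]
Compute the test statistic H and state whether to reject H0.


Step 1: Combine all N = 16 observations and assign midranks.
sorted (value, group, rank): (11,G1,1), (12,G2,2), (13,G3,3), (14,G2,4), (15,G3,5), (18,G2,6.5), (18,G4,6.5), (19,G2,8.5), (19,G3,8.5), (22,G4,10), (24,G1,11), (27,G1,12.5), (27,G2,12.5), (28,G1,14), (30,G4,15), (31,G4,16)
Step 2: Sum ranks within each group.
R_1 = 38.5 (n_1 = 4)
R_2 = 33.5 (n_2 = 5)
R_3 = 16.5 (n_3 = 3)
R_4 = 47.5 (n_4 = 4)
Step 3: H = 12/(N(N+1)) * sum(R_i^2/n_i) - 3(N+1)
     = 12/(16*17) * (38.5^2/4 + 33.5^2/5 + 16.5^2/3 + 47.5^2/4) - 3*17
     = 0.044118 * 1249.83 - 51
     = 4.139338.
Step 4: Ties present; correction factor C = 1 - 18/(16^3 - 16) = 0.995588. Corrected H = 4.139338 / 0.995588 = 4.157681.
Step 5: Under H0, H ~ chi^2(3); p-value = 0.244933.
Step 6: alpha = 0.1. fail to reject H0.

H = 4.1577, df = 3, p = 0.244933, fail to reject H0.


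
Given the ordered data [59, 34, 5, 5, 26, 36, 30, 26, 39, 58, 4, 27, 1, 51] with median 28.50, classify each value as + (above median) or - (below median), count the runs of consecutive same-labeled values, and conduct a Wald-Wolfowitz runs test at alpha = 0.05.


Step 1: Compute median = 28.50; label A = above, B = below.
Labels in order: AABBBAABAABBBA  (n_A = 7, n_B = 7)
Step 2: Count runs R = 7.
Step 3: Under H0 (random ordering), E[R] = 2*n_A*n_B/(n_A+n_B) + 1 = 2*7*7/14 + 1 = 8.0000.
        Var[R] = 2*n_A*n_B*(2*n_A*n_B - n_A - n_B) / ((n_A+n_B)^2 * (n_A+n_B-1)) = 8232/2548 = 3.2308.
        SD[R] = 1.7974.
Step 4: Continuity-corrected z = (R + 0.5 - E[R]) / SD[R] = (7 + 0.5 - 8.0000) / 1.7974 = -0.2782.
Step 5: Two-sided p-value via normal approximation = 2*(1 - Phi(|z|)) = 0.780879.
Step 6: alpha = 0.05. fail to reject H0.

R = 7, z = -0.2782, p = 0.780879, fail to reject H0.


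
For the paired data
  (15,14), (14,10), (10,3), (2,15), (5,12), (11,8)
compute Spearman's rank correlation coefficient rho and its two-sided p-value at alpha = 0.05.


Step 1: Rank x and y separately (midranks; no ties here).
rank(x): 15->6, 14->5, 10->3, 2->1, 5->2, 11->4
rank(y): 14->5, 10->3, 3->1, 15->6, 12->4, 8->2
Step 2: d_i = R_x(i) - R_y(i); compute d_i^2.
  (6-5)^2=1, (5-3)^2=4, (3-1)^2=4, (1-6)^2=25, (2-4)^2=4, (4-2)^2=4
sum(d^2) = 42.
Step 3: rho = 1 - 6*42 / (6*(6^2 - 1)) = 1 - 252/210 = -0.200000.
Step 4: Under H0, t = rho * sqrt((n-2)/(1-rho^2)) = -0.4082 ~ t(4).
Step 5: Two-sided p-value from the t-distribution with 4 df = 0.704000.
Step 6: alpha = 0.05. fail to reject H0.

rho = -0.2000, p = 0.704000, fail to reject H0 at alpha = 0.05.


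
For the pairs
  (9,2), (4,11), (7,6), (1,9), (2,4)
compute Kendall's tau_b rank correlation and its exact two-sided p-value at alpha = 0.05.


Step 1: Enumerate the 10 unordered pairs (i,j) with i<j and classify each by sign(x_j-x_i) * sign(y_j-y_i).
  (1,2):dx=-5,dy=+9->D; (1,3):dx=-2,dy=+4->D; (1,4):dx=-8,dy=+7->D; (1,5):dx=-7,dy=+2->D
  (2,3):dx=+3,dy=-5->D; (2,4):dx=-3,dy=-2->C; (2,5):dx=-2,dy=-7->C; (3,4):dx=-6,dy=+3->D
  (3,5):dx=-5,dy=-2->C; (4,5):dx=+1,dy=-5->D
Step 2: C = 3, D = 7, total pairs = 10.
Step 3: tau = (C - D)/(n(n-1)/2) = (3 - 7)/10 = -0.400000.
Step 4: Exact two-sided p-value (enumerate n! = 120 permutations of y under H0): p = 0.483333.
Step 5: alpha = 0.05. fail to reject H0.

tau_b = -0.4000 (C=3, D=7), p = 0.483333, fail to reject H0.


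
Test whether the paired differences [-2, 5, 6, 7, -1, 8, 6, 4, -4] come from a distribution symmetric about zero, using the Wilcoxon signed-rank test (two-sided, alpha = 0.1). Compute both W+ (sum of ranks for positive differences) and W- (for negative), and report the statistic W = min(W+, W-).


Step 1: Drop any zero differences (none here) and take |d_i|.
|d| = [2, 5, 6, 7, 1, 8, 6, 4, 4]
Step 2: Midrank |d_i| (ties get averaged ranks).
ranks: |2|->2, |5|->5, |6|->6.5, |7|->8, |1|->1, |8|->9, |6|->6.5, |4|->3.5, |4|->3.5
Step 3: Attach original signs; sum ranks with positive sign and with negative sign.
W+ = 5 + 6.5 + 8 + 9 + 6.5 + 3.5 = 38.5
W- = 2 + 1 + 3.5 = 6.5
(Check: W+ + W- = 45 should equal n(n+1)/2 = 45.)
Step 4: Test statistic W = min(W+, W-) = 6.5.
Step 5: Ties in |d|, so use the tie-corrected normal approximation.
        E[W] = n(n+1)/4 = 9*10/4 = 22.5.
        Tie groups: |d|=4 (t=2), |d|=6 (t=2); sum(t^3 - t) = 12.
        Var[W] = n(n+1)(2n+1)/24 - sum(t^3-t)/48 = 1710/24 - 12/48 = 71.
        z = (W - E[W]) / sqrt(Var[W]) = (6.5 - 22.5) / 8.4261 = -1.8989.
        Two-sided p = 2*Phi(z) = 0.057584.
Step 6: alpha = 0.1. reject H0.

W+ = 38.5, W- = 6.5, W = min = 6.5, p = 0.057584, reject H0.


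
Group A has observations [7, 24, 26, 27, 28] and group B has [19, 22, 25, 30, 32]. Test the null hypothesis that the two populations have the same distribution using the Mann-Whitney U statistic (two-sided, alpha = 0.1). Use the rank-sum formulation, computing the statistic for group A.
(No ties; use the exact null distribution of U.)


Step 1: Combine and sort all 10 observations; assign midranks.
sorted (value, group): (7,X), (19,Y), (22,Y), (24,X), (25,Y), (26,X), (27,X), (28,X), (30,Y), (32,Y)
ranks: 7->1, 19->2, 22->3, 24->4, 25->5, 26->6, 27->7, 28->8, 30->9, 32->10
Step 2: Rank sum for X: R1 = 1 + 4 + 6 + 7 + 8 = 26.
Step 3: U_X = R1 - n1(n1+1)/2 = 26 - 5*6/2 = 26 - 15 = 11.
       U_Y = n1*n2 - U_X = 25 - 11 = 14.
Step 4: No ties, so the exact null distribution of U (based on enumerating the C(10,5) = 252 equally likely rank assignments) gives the two-sided p-value.
Step 5: p-value = 0.841270; compare to alpha = 0.1. fail to reject H0.

U_X = 11, p = 0.841270, fail to reject H0 at alpha = 0.1.
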